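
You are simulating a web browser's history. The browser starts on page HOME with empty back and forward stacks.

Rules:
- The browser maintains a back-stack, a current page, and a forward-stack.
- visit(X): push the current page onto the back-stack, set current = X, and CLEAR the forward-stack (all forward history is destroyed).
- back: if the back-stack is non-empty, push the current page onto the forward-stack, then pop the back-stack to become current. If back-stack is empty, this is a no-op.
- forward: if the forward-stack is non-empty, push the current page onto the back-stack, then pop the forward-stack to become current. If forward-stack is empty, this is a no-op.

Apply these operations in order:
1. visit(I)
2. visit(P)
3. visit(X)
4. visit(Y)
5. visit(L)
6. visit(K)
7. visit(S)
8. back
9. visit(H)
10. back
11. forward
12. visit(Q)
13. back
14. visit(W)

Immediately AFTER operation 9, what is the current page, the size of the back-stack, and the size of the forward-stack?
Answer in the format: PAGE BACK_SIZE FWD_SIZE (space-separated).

After 1 (visit(I)): cur=I back=1 fwd=0
After 2 (visit(P)): cur=P back=2 fwd=0
After 3 (visit(X)): cur=X back=3 fwd=0
After 4 (visit(Y)): cur=Y back=4 fwd=0
After 5 (visit(L)): cur=L back=5 fwd=0
After 6 (visit(K)): cur=K back=6 fwd=0
After 7 (visit(S)): cur=S back=7 fwd=0
After 8 (back): cur=K back=6 fwd=1
After 9 (visit(H)): cur=H back=7 fwd=0

H 7 0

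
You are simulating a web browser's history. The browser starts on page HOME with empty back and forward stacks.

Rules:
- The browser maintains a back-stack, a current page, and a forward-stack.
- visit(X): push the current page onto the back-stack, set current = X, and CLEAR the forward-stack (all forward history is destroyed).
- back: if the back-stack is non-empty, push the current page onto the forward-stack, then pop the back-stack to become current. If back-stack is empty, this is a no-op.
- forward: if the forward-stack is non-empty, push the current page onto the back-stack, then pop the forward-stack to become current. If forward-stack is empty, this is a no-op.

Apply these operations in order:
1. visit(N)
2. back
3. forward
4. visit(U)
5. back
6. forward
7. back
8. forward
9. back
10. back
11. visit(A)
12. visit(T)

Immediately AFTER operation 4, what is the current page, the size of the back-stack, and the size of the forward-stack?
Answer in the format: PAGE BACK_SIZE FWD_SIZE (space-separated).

After 1 (visit(N)): cur=N back=1 fwd=0
After 2 (back): cur=HOME back=0 fwd=1
After 3 (forward): cur=N back=1 fwd=0
After 4 (visit(U)): cur=U back=2 fwd=0

U 2 0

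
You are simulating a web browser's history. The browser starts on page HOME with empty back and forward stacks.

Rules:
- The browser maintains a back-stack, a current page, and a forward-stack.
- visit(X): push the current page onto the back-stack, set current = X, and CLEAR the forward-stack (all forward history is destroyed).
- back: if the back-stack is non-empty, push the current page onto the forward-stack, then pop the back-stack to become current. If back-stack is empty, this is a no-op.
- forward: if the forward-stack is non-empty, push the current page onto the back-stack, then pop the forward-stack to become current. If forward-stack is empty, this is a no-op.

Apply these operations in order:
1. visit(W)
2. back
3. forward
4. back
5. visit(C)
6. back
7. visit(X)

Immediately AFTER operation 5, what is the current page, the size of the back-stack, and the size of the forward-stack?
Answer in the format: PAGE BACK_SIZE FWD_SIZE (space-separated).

After 1 (visit(W)): cur=W back=1 fwd=0
After 2 (back): cur=HOME back=0 fwd=1
After 3 (forward): cur=W back=1 fwd=0
After 4 (back): cur=HOME back=0 fwd=1
After 5 (visit(C)): cur=C back=1 fwd=0

C 1 0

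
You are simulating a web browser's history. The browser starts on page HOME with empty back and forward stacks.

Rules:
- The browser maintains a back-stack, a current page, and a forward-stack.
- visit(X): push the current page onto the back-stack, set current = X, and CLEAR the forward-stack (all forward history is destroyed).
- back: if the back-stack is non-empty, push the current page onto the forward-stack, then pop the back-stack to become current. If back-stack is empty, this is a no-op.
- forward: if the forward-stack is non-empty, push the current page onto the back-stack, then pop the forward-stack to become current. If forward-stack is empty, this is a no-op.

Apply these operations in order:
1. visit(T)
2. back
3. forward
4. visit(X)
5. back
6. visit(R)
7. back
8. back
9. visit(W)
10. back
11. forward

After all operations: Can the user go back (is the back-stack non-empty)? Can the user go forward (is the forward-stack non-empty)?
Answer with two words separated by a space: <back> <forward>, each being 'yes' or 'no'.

After 1 (visit(T)): cur=T back=1 fwd=0
After 2 (back): cur=HOME back=0 fwd=1
After 3 (forward): cur=T back=1 fwd=0
After 4 (visit(X)): cur=X back=2 fwd=0
After 5 (back): cur=T back=1 fwd=1
After 6 (visit(R)): cur=R back=2 fwd=0
After 7 (back): cur=T back=1 fwd=1
After 8 (back): cur=HOME back=0 fwd=2
After 9 (visit(W)): cur=W back=1 fwd=0
After 10 (back): cur=HOME back=0 fwd=1
After 11 (forward): cur=W back=1 fwd=0

Answer: yes no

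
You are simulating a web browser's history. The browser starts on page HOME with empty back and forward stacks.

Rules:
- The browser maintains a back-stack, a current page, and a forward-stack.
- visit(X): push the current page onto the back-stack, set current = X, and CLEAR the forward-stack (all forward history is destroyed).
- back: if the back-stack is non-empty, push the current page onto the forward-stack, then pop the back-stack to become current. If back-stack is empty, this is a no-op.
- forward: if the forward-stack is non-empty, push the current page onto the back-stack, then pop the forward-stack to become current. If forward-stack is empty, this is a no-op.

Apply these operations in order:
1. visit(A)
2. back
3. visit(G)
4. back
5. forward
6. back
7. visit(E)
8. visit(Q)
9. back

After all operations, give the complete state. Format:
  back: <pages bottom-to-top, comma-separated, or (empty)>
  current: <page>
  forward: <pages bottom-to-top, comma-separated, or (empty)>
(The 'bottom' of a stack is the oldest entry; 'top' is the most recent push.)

After 1 (visit(A)): cur=A back=1 fwd=0
After 2 (back): cur=HOME back=0 fwd=1
After 3 (visit(G)): cur=G back=1 fwd=0
After 4 (back): cur=HOME back=0 fwd=1
After 5 (forward): cur=G back=1 fwd=0
After 6 (back): cur=HOME back=0 fwd=1
After 7 (visit(E)): cur=E back=1 fwd=0
After 8 (visit(Q)): cur=Q back=2 fwd=0
After 9 (back): cur=E back=1 fwd=1

Answer: back: HOME
current: E
forward: Q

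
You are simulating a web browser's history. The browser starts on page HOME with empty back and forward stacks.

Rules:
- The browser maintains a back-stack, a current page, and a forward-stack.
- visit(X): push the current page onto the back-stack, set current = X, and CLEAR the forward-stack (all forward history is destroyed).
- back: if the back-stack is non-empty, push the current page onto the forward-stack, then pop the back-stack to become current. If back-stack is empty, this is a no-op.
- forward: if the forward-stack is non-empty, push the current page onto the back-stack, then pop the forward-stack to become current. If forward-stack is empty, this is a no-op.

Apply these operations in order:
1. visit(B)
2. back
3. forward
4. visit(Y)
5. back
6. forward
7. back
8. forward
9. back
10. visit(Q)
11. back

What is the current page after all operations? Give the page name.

After 1 (visit(B)): cur=B back=1 fwd=0
After 2 (back): cur=HOME back=0 fwd=1
After 3 (forward): cur=B back=1 fwd=0
After 4 (visit(Y)): cur=Y back=2 fwd=0
After 5 (back): cur=B back=1 fwd=1
After 6 (forward): cur=Y back=2 fwd=0
After 7 (back): cur=B back=1 fwd=1
After 8 (forward): cur=Y back=2 fwd=0
After 9 (back): cur=B back=1 fwd=1
After 10 (visit(Q)): cur=Q back=2 fwd=0
After 11 (back): cur=B back=1 fwd=1

Answer: B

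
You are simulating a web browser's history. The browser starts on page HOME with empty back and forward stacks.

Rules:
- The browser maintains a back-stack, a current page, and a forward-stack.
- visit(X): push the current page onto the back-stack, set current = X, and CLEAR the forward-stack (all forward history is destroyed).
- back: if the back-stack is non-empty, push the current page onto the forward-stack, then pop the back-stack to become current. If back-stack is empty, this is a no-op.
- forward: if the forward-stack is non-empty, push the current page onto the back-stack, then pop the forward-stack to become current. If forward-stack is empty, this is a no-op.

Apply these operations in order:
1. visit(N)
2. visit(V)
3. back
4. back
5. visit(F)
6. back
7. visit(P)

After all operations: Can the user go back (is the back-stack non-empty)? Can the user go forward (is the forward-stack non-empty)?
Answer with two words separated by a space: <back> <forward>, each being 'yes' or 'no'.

Answer: yes no

Derivation:
After 1 (visit(N)): cur=N back=1 fwd=0
After 2 (visit(V)): cur=V back=2 fwd=0
After 3 (back): cur=N back=1 fwd=1
After 4 (back): cur=HOME back=0 fwd=2
After 5 (visit(F)): cur=F back=1 fwd=0
After 6 (back): cur=HOME back=0 fwd=1
After 7 (visit(P)): cur=P back=1 fwd=0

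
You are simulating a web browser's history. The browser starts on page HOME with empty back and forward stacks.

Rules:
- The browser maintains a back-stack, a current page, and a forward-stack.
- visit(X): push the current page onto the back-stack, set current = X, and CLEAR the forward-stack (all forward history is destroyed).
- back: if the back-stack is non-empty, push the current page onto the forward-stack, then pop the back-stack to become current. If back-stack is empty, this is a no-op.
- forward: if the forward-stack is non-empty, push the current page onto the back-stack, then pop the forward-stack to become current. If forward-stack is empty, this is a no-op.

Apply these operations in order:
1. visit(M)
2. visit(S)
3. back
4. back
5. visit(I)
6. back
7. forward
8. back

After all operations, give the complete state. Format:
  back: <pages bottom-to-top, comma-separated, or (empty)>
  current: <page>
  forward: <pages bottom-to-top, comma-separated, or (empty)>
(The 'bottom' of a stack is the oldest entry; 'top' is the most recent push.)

After 1 (visit(M)): cur=M back=1 fwd=0
After 2 (visit(S)): cur=S back=2 fwd=0
After 3 (back): cur=M back=1 fwd=1
After 4 (back): cur=HOME back=0 fwd=2
After 5 (visit(I)): cur=I back=1 fwd=0
After 6 (back): cur=HOME back=0 fwd=1
After 7 (forward): cur=I back=1 fwd=0
After 8 (back): cur=HOME back=0 fwd=1

Answer: back: (empty)
current: HOME
forward: I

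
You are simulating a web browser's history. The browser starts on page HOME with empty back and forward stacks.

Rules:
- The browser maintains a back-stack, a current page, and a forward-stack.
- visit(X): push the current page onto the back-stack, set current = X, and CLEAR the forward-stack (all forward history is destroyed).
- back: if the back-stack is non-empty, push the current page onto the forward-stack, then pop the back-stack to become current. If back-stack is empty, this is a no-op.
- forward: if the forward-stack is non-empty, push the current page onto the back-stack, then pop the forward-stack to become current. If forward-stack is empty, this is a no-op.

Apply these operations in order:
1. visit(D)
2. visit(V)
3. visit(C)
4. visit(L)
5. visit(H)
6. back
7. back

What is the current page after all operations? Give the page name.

Answer: C

Derivation:
After 1 (visit(D)): cur=D back=1 fwd=0
After 2 (visit(V)): cur=V back=2 fwd=0
After 3 (visit(C)): cur=C back=3 fwd=0
After 4 (visit(L)): cur=L back=4 fwd=0
After 5 (visit(H)): cur=H back=5 fwd=0
After 6 (back): cur=L back=4 fwd=1
After 7 (back): cur=C back=3 fwd=2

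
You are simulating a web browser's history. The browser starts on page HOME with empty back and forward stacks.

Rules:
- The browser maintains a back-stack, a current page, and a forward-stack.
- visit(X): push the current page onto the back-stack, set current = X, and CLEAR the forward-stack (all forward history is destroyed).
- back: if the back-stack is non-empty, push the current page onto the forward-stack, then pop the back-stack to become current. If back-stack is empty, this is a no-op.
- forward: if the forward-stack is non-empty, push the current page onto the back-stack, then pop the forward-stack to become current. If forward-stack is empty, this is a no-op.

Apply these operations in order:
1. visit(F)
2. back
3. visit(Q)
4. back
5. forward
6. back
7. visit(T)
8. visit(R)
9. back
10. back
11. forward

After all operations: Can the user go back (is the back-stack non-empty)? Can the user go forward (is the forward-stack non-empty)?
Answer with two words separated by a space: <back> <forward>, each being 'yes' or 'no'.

Answer: yes yes

Derivation:
After 1 (visit(F)): cur=F back=1 fwd=0
After 2 (back): cur=HOME back=0 fwd=1
After 3 (visit(Q)): cur=Q back=1 fwd=0
After 4 (back): cur=HOME back=0 fwd=1
After 5 (forward): cur=Q back=1 fwd=0
After 6 (back): cur=HOME back=0 fwd=1
After 7 (visit(T)): cur=T back=1 fwd=0
After 8 (visit(R)): cur=R back=2 fwd=0
After 9 (back): cur=T back=1 fwd=1
After 10 (back): cur=HOME back=0 fwd=2
After 11 (forward): cur=T back=1 fwd=1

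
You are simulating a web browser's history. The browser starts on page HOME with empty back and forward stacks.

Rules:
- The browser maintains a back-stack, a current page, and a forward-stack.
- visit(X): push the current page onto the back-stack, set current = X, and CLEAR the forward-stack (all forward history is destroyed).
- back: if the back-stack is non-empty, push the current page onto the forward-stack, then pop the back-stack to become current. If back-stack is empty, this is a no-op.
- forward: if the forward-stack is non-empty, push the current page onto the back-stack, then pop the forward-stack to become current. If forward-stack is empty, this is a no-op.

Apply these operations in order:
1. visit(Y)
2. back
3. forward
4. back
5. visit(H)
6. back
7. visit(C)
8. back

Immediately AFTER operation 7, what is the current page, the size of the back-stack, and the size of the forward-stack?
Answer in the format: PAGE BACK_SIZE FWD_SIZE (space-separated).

After 1 (visit(Y)): cur=Y back=1 fwd=0
After 2 (back): cur=HOME back=0 fwd=1
After 3 (forward): cur=Y back=1 fwd=0
After 4 (back): cur=HOME back=0 fwd=1
After 5 (visit(H)): cur=H back=1 fwd=0
After 6 (back): cur=HOME back=0 fwd=1
After 7 (visit(C)): cur=C back=1 fwd=0

C 1 0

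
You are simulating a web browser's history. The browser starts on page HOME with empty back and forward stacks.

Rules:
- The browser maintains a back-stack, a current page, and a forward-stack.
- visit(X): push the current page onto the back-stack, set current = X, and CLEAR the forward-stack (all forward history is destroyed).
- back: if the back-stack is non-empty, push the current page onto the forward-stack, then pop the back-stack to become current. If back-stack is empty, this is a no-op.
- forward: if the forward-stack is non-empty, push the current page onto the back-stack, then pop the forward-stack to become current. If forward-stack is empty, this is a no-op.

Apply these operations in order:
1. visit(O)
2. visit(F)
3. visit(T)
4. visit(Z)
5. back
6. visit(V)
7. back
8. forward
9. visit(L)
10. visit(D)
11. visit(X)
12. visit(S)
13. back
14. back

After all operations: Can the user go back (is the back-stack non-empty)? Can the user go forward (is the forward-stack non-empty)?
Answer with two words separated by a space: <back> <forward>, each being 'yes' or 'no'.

After 1 (visit(O)): cur=O back=1 fwd=0
After 2 (visit(F)): cur=F back=2 fwd=0
After 3 (visit(T)): cur=T back=3 fwd=0
After 4 (visit(Z)): cur=Z back=4 fwd=0
After 5 (back): cur=T back=3 fwd=1
After 6 (visit(V)): cur=V back=4 fwd=0
After 7 (back): cur=T back=3 fwd=1
After 8 (forward): cur=V back=4 fwd=0
After 9 (visit(L)): cur=L back=5 fwd=0
After 10 (visit(D)): cur=D back=6 fwd=0
After 11 (visit(X)): cur=X back=7 fwd=0
After 12 (visit(S)): cur=S back=8 fwd=0
After 13 (back): cur=X back=7 fwd=1
After 14 (back): cur=D back=6 fwd=2

Answer: yes yes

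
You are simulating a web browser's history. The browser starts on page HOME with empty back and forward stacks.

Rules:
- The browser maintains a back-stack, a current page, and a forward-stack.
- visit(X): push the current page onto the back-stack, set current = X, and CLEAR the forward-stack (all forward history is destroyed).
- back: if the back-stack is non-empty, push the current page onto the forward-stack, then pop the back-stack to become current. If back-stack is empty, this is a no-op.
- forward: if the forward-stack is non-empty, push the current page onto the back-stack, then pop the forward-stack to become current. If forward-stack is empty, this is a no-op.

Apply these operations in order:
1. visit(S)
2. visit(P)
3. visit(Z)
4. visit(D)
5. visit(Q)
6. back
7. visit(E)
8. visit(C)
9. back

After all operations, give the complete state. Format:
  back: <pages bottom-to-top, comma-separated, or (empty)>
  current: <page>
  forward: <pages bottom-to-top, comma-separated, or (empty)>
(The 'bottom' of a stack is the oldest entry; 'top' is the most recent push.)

After 1 (visit(S)): cur=S back=1 fwd=0
After 2 (visit(P)): cur=P back=2 fwd=0
After 3 (visit(Z)): cur=Z back=3 fwd=0
After 4 (visit(D)): cur=D back=4 fwd=0
After 5 (visit(Q)): cur=Q back=5 fwd=0
After 6 (back): cur=D back=4 fwd=1
After 7 (visit(E)): cur=E back=5 fwd=0
After 8 (visit(C)): cur=C back=6 fwd=0
After 9 (back): cur=E back=5 fwd=1

Answer: back: HOME,S,P,Z,D
current: E
forward: C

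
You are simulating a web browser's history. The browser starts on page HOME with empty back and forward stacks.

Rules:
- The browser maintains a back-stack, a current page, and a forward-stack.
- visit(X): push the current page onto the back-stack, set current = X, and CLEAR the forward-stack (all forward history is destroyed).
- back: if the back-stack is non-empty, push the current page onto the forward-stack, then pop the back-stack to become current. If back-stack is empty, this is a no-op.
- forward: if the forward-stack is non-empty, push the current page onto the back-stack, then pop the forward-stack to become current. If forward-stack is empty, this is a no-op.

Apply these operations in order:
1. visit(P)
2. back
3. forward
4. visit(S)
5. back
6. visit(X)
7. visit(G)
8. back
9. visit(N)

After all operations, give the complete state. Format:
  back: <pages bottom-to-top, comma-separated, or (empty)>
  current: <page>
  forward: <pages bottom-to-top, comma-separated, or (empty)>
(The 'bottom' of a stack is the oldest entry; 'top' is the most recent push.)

Answer: back: HOME,P,X
current: N
forward: (empty)

Derivation:
After 1 (visit(P)): cur=P back=1 fwd=0
After 2 (back): cur=HOME back=0 fwd=1
After 3 (forward): cur=P back=1 fwd=0
After 4 (visit(S)): cur=S back=2 fwd=0
After 5 (back): cur=P back=1 fwd=1
After 6 (visit(X)): cur=X back=2 fwd=0
After 7 (visit(G)): cur=G back=3 fwd=0
After 8 (back): cur=X back=2 fwd=1
After 9 (visit(N)): cur=N back=3 fwd=0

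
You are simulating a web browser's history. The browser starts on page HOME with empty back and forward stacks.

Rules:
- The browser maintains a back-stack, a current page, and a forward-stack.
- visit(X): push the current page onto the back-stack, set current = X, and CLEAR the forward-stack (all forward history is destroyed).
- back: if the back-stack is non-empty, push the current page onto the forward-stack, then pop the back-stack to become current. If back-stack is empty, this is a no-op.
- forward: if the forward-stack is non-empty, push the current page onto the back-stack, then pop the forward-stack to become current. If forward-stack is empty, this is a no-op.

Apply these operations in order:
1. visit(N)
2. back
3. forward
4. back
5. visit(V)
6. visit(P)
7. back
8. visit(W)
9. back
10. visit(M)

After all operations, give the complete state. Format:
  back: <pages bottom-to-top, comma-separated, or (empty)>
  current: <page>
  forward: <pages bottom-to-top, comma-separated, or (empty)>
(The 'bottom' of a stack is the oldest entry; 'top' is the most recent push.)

Answer: back: HOME,V
current: M
forward: (empty)

Derivation:
After 1 (visit(N)): cur=N back=1 fwd=0
After 2 (back): cur=HOME back=0 fwd=1
After 3 (forward): cur=N back=1 fwd=0
After 4 (back): cur=HOME back=0 fwd=1
After 5 (visit(V)): cur=V back=1 fwd=0
After 6 (visit(P)): cur=P back=2 fwd=0
After 7 (back): cur=V back=1 fwd=1
After 8 (visit(W)): cur=W back=2 fwd=0
After 9 (back): cur=V back=1 fwd=1
After 10 (visit(M)): cur=M back=2 fwd=0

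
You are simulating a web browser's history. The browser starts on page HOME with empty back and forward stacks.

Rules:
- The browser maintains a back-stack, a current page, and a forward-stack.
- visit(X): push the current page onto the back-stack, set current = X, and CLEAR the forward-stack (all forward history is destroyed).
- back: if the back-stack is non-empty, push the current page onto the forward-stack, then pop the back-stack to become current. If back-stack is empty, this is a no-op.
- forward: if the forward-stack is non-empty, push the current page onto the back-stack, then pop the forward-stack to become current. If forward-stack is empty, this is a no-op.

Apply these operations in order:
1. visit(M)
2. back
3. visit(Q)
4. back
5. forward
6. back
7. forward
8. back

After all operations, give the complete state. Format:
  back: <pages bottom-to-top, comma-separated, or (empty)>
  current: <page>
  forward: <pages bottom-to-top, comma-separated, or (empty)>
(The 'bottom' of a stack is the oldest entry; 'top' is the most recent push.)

After 1 (visit(M)): cur=M back=1 fwd=0
After 2 (back): cur=HOME back=0 fwd=1
After 3 (visit(Q)): cur=Q back=1 fwd=0
After 4 (back): cur=HOME back=0 fwd=1
After 5 (forward): cur=Q back=1 fwd=0
After 6 (back): cur=HOME back=0 fwd=1
After 7 (forward): cur=Q back=1 fwd=0
After 8 (back): cur=HOME back=0 fwd=1

Answer: back: (empty)
current: HOME
forward: Q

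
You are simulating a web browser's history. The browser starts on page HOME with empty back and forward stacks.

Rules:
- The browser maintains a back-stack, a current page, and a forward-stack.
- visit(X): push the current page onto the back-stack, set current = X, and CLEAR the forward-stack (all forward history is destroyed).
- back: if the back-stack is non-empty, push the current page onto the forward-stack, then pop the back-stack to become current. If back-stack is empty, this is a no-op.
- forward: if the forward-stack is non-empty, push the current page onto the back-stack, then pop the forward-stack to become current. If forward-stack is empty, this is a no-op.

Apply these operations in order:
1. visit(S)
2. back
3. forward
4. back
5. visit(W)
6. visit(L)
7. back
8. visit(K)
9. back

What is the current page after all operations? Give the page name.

After 1 (visit(S)): cur=S back=1 fwd=0
After 2 (back): cur=HOME back=0 fwd=1
After 3 (forward): cur=S back=1 fwd=0
After 4 (back): cur=HOME back=0 fwd=1
After 5 (visit(W)): cur=W back=1 fwd=0
After 6 (visit(L)): cur=L back=2 fwd=0
After 7 (back): cur=W back=1 fwd=1
After 8 (visit(K)): cur=K back=2 fwd=0
After 9 (back): cur=W back=1 fwd=1

Answer: W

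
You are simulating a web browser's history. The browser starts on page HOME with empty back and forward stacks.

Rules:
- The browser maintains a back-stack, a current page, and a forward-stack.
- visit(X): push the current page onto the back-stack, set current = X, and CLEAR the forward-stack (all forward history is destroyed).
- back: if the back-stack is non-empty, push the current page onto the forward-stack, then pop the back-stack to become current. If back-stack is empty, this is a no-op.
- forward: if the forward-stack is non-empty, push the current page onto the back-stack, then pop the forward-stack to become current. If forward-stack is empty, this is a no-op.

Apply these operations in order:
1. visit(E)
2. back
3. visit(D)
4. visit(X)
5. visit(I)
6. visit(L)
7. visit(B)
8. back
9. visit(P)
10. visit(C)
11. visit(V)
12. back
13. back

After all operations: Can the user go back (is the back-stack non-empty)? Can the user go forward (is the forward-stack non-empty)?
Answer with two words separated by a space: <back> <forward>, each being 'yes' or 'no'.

After 1 (visit(E)): cur=E back=1 fwd=0
After 2 (back): cur=HOME back=0 fwd=1
After 3 (visit(D)): cur=D back=1 fwd=0
After 4 (visit(X)): cur=X back=2 fwd=0
After 5 (visit(I)): cur=I back=3 fwd=0
After 6 (visit(L)): cur=L back=4 fwd=0
After 7 (visit(B)): cur=B back=5 fwd=0
After 8 (back): cur=L back=4 fwd=1
After 9 (visit(P)): cur=P back=5 fwd=0
After 10 (visit(C)): cur=C back=6 fwd=0
After 11 (visit(V)): cur=V back=7 fwd=0
After 12 (back): cur=C back=6 fwd=1
After 13 (back): cur=P back=5 fwd=2

Answer: yes yes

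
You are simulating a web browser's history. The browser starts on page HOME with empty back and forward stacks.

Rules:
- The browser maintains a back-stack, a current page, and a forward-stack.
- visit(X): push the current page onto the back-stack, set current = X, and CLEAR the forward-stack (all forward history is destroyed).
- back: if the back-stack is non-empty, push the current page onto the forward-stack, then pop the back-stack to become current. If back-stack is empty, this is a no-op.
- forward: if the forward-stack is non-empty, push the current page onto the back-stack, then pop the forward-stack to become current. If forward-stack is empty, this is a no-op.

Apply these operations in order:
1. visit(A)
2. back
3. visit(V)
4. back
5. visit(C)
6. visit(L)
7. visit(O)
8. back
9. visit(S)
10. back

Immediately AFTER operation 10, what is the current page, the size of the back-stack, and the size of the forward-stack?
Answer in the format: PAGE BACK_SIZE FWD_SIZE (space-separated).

After 1 (visit(A)): cur=A back=1 fwd=0
After 2 (back): cur=HOME back=0 fwd=1
After 3 (visit(V)): cur=V back=1 fwd=0
After 4 (back): cur=HOME back=0 fwd=1
After 5 (visit(C)): cur=C back=1 fwd=0
After 6 (visit(L)): cur=L back=2 fwd=0
After 7 (visit(O)): cur=O back=3 fwd=0
After 8 (back): cur=L back=2 fwd=1
After 9 (visit(S)): cur=S back=3 fwd=0
After 10 (back): cur=L back=2 fwd=1

L 2 1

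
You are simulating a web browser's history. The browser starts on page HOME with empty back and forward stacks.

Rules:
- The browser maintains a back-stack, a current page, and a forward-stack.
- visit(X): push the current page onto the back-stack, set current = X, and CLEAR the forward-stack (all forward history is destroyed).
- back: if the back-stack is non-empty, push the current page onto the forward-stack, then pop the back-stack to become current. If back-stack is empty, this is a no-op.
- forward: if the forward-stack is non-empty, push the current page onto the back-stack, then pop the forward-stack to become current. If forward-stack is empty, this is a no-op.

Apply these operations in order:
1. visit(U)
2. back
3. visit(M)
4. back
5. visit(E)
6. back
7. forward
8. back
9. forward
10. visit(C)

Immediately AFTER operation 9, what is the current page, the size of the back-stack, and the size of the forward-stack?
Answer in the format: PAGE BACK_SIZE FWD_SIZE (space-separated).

After 1 (visit(U)): cur=U back=1 fwd=0
After 2 (back): cur=HOME back=0 fwd=1
After 3 (visit(M)): cur=M back=1 fwd=0
After 4 (back): cur=HOME back=0 fwd=1
After 5 (visit(E)): cur=E back=1 fwd=0
After 6 (back): cur=HOME back=0 fwd=1
After 7 (forward): cur=E back=1 fwd=0
After 8 (back): cur=HOME back=0 fwd=1
After 9 (forward): cur=E back=1 fwd=0

E 1 0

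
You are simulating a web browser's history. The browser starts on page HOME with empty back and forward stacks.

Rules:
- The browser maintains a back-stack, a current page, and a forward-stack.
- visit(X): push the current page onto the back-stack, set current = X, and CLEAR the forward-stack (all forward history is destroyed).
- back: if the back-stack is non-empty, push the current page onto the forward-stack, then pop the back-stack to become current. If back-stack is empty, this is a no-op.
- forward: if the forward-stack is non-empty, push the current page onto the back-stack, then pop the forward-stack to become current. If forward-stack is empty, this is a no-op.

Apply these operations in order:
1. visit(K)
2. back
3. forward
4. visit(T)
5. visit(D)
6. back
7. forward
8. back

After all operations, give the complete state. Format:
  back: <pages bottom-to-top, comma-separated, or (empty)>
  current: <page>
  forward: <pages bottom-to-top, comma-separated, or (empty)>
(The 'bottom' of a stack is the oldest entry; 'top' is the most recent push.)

After 1 (visit(K)): cur=K back=1 fwd=0
After 2 (back): cur=HOME back=0 fwd=1
After 3 (forward): cur=K back=1 fwd=0
After 4 (visit(T)): cur=T back=2 fwd=0
After 5 (visit(D)): cur=D back=3 fwd=0
After 6 (back): cur=T back=2 fwd=1
After 7 (forward): cur=D back=3 fwd=0
After 8 (back): cur=T back=2 fwd=1

Answer: back: HOME,K
current: T
forward: D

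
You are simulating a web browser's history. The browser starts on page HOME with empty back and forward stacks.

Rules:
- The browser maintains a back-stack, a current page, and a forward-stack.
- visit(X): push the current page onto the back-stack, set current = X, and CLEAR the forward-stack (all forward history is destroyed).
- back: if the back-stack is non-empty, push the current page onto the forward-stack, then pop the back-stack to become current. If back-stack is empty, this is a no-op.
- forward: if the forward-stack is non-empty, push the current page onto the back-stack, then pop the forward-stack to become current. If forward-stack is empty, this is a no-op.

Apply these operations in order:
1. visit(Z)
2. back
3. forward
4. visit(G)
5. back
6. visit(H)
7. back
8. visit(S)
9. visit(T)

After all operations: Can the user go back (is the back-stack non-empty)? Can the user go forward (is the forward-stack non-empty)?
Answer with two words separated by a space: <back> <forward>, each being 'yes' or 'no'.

Answer: yes no

Derivation:
After 1 (visit(Z)): cur=Z back=1 fwd=0
After 2 (back): cur=HOME back=0 fwd=1
After 3 (forward): cur=Z back=1 fwd=0
After 4 (visit(G)): cur=G back=2 fwd=0
After 5 (back): cur=Z back=1 fwd=1
After 6 (visit(H)): cur=H back=2 fwd=0
After 7 (back): cur=Z back=1 fwd=1
After 8 (visit(S)): cur=S back=2 fwd=0
After 9 (visit(T)): cur=T back=3 fwd=0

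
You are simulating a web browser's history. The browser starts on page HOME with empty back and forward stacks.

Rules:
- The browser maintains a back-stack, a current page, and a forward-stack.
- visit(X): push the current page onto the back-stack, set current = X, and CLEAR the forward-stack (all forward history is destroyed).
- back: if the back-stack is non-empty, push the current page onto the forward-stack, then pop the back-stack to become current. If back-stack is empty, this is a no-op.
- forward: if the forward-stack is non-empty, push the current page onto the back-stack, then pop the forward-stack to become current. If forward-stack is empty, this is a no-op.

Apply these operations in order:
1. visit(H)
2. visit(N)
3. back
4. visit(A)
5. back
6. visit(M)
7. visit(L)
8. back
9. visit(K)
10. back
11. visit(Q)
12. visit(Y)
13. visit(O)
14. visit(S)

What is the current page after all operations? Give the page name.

Answer: S

Derivation:
After 1 (visit(H)): cur=H back=1 fwd=0
After 2 (visit(N)): cur=N back=2 fwd=0
After 3 (back): cur=H back=1 fwd=1
After 4 (visit(A)): cur=A back=2 fwd=0
After 5 (back): cur=H back=1 fwd=1
After 6 (visit(M)): cur=M back=2 fwd=0
After 7 (visit(L)): cur=L back=3 fwd=0
After 8 (back): cur=M back=2 fwd=1
After 9 (visit(K)): cur=K back=3 fwd=0
After 10 (back): cur=M back=2 fwd=1
After 11 (visit(Q)): cur=Q back=3 fwd=0
After 12 (visit(Y)): cur=Y back=4 fwd=0
After 13 (visit(O)): cur=O back=5 fwd=0
After 14 (visit(S)): cur=S back=6 fwd=0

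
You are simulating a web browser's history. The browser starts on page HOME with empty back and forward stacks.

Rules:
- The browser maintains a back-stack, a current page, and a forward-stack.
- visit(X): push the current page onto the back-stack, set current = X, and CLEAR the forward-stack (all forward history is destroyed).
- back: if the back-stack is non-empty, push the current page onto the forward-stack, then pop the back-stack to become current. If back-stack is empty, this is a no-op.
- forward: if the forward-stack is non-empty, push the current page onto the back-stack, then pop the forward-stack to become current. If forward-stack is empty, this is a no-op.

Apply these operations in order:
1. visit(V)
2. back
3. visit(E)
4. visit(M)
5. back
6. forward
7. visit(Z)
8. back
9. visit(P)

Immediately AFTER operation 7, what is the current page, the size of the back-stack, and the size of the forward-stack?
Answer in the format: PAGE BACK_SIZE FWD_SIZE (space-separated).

After 1 (visit(V)): cur=V back=1 fwd=0
After 2 (back): cur=HOME back=0 fwd=1
After 3 (visit(E)): cur=E back=1 fwd=0
After 4 (visit(M)): cur=M back=2 fwd=0
After 5 (back): cur=E back=1 fwd=1
After 6 (forward): cur=M back=2 fwd=0
After 7 (visit(Z)): cur=Z back=3 fwd=0

Z 3 0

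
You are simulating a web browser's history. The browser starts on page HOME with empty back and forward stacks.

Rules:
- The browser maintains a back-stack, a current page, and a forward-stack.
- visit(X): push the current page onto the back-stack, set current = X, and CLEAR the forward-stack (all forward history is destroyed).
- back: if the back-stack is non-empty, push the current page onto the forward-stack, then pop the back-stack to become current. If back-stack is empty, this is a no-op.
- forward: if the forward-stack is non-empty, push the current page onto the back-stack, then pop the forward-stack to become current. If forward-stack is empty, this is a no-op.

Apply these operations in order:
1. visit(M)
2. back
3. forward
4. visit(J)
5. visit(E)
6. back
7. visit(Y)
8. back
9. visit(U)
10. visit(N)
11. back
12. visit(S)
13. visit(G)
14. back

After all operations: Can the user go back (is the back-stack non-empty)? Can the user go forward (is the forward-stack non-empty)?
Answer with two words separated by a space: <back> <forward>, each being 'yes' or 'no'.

After 1 (visit(M)): cur=M back=1 fwd=0
After 2 (back): cur=HOME back=0 fwd=1
After 3 (forward): cur=M back=1 fwd=0
After 4 (visit(J)): cur=J back=2 fwd=0
After 5 (visit(E)): cur=E back=3 fwd=0
After 6 (back): cur=J back=2 fwd=1
After 7 (visit(Y)): cur=Y back=3 fwd=0
After 8 (back): cur=J back=2 fwd=1
After 9 (visit(U)): cur=U back=3 fwd=0
After 10 (visit(N)): cur=N back=4 fwd=0
After 11 (back): cur=U back=3 fwd=1
After 12 (visit(S)): cur=S back=4 fwd=0
After 13 (visit(G)): cur=G back=5 fwd=0
After 14 (back): cur=S back=4 fwd=1

Answer: yes yes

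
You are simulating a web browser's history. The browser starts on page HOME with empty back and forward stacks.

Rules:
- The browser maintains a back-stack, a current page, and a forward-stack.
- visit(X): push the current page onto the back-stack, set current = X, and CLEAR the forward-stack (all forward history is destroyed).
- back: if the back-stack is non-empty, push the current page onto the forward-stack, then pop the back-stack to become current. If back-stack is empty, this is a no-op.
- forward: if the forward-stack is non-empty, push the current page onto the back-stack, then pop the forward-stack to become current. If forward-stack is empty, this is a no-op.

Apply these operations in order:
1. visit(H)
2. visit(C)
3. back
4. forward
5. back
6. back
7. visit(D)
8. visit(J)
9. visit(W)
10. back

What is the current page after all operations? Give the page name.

Answer: J

Derivation:
After 1 (visit(H)): cur=H back=1 fwd=0
After 2 (visit(C)): cur=C back=2 fwd=0
After 3 (back): cur=H back=1 fwd=1
After 4 (forward): cur=C back=2 fwd=0
After 5 (back): cur=H back=1 fwd=1
After 6 (back): cur=HOME back=0 fwd=2
After 7 (visit(D)): cur=D back=1 fwd=0
After 8 (visit(J)): cur=J back=2 fwd=0
After 9 (visit(W)): cur=W back=3 fwd=0
After 10 (back): cur=J back=2 fwd=1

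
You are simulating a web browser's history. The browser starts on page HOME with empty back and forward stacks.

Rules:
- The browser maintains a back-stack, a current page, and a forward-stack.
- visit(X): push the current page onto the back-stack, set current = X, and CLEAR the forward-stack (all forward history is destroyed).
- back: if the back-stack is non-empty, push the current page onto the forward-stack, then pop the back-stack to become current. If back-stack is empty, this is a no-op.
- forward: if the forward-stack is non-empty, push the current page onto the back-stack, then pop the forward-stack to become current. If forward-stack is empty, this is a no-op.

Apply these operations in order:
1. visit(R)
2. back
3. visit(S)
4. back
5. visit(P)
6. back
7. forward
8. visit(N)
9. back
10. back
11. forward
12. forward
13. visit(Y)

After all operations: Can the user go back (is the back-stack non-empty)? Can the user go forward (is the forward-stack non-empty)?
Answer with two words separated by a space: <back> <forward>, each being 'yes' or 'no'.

Answer: yes no

Derivation:
After 1 (visit(R)): cur=R back=1 fwd=0
After 2 (back): cur=HOME back=0 fwd=1
After 3 (visit(S)): cur=S back=1 fwd=0
After 4 (back): cur=HOME back=0 fwd=1
After 5 (visit(P)): cur=P back=1 fwd=0
After 6 (back): cur=HOME back=0 fwd=1
After 7 (forward): cur=P back=1 fwd=0
After 8 (visit(N)): cur=N back=2 fwd=0
After 9 (back): cur=P back=1 fwd=1
After 10 (back): cur=HOME back=0 fwd=2
After 11 (forward): cur=P back=1 fwd=1
After 12 (forward): cur=N back=2 fwd=0
After 13 (visit(Y)): cur=Y back=3 fwd=0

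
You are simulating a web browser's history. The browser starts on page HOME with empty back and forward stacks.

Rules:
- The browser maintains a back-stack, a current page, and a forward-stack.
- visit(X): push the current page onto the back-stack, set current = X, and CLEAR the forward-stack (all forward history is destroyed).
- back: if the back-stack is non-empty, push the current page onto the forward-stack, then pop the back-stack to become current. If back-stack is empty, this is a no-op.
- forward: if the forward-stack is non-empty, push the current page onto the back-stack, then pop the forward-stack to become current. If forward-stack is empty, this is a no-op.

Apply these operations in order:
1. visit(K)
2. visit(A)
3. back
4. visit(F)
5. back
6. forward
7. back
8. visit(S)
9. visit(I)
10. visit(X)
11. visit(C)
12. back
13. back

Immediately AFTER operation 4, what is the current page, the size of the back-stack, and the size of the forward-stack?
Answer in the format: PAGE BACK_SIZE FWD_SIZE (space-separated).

After 1 (visit(K)): cur=K back=1 fwd=0
After 2 (visit(A)): cur=A back=2 fwd=0
After 3 (back): cur=K back=1 fwd=1
After 4 (visit(F)): cur=F back=2 fwd=0

F 2 0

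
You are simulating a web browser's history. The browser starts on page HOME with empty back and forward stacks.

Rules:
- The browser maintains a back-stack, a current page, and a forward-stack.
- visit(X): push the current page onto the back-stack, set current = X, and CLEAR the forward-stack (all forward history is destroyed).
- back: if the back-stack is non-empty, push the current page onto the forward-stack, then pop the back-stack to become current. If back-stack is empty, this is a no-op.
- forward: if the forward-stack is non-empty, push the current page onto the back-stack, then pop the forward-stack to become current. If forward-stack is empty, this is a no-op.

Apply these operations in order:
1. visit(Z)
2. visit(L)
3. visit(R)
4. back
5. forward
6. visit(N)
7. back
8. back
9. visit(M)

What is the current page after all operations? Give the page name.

After 1 (visit(Z)): cur=Z back=1 fwd=0
After 2 (visit(L)): cur=L back=2 fwd=0
After 3 (visit(R)): cur=R back=3 fwd=0
After 4 (back): cur=L back=2 fwd=1
After 5 (forward): cur=R back=3 fwd=0
After 6 (visit(N)): cur=N back=4 fwd=0
After 7 (back): cur=R back=3 fwd=1
After 8 (back): cur=L back=2 fwd=2
After 9 (visit(M)): cur=M back=3 fwd=0

Answer: M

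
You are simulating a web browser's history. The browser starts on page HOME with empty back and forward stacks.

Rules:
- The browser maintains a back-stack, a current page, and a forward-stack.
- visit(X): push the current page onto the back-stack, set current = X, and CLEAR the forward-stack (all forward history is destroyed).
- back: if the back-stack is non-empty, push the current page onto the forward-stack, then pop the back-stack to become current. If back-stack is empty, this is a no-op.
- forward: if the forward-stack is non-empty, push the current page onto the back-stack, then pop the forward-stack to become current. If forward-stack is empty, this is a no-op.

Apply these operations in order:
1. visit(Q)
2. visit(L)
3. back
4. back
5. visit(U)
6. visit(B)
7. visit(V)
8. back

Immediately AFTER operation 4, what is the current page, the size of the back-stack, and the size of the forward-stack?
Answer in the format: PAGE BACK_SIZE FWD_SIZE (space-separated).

After 1 (visit(Q)): cur=Q back=1 fwd=0
After 2 (visit(L)): cur=L back=2 fwd=0
After 3 (back): cur=Q back=1 fwd=1
After 4 (back): cur=HOME back=0 fwd=2

HOME 0 2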